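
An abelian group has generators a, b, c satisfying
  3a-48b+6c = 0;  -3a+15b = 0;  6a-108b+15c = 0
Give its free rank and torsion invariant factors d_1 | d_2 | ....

Answer: M ≅ ℤ/3 ⊕ ℤ/3 ⊕ ℤ/9

Derivation:
rank_ℚ(R)=3; free=3−3=0
SNF(R) diag = [3, 3, 9] → torsion [3, 3, 9]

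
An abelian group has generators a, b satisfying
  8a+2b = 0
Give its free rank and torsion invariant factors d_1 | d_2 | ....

Answer: M ≅ ℤ^1 ⊕ ℤ/2

Derivation:
rank_ℚ(R)=1; free=2−1=1
SNF(R) diag = [2] → torsion [2]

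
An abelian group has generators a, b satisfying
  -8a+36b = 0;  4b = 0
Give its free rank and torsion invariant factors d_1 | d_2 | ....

rank_ℚ(R)=2; free=2−2=0
SNF(R) diag = [4, 8] → torsion [4, 8]

Answer: M ≅ ℤ/4 ⊕ ℤ/8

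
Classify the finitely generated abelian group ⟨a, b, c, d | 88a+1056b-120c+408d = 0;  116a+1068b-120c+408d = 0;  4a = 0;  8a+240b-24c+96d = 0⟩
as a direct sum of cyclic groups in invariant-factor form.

rank_ℚ(R)=4; free=4−4=0
SNF(R) diag = [4, 12, 24, 72] → torsion [4, 12, 24, 72]

Answer: M ≅ ℤ/4 ⊕ ℤ/12 ⊕ ℤ/24 ⊕ ℤ/72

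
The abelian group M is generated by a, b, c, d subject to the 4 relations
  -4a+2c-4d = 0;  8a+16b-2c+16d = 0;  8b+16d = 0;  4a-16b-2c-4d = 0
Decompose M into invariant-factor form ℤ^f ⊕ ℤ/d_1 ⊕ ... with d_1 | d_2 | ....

Answer: M ≅ ℤ/2 ⊕ ℤ/4 ⊕ ℤ/8 ⊕ ℤ/24

Derivation:
rank_ℚ(R)=4; free=4−4=0
SNF(R) diag = [2, 4, 8, 24] → torsion [2, 4, 8, 24]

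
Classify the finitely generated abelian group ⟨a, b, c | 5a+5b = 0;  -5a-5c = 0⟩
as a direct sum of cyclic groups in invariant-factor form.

Answer: M ≅ ℤ^1 ⊕ ℤ/5 ⊕ ℤ/5

Derivation:
rank_ℚ(R)=2; free=3−2=1
SNF(R) diag = [5, 5] → torsion [5, 5]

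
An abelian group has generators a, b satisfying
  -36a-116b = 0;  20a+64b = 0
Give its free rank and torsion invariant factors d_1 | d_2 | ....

rank_ℚ(R)=2; free=2−2=0
SNF(R) diag = [4, 4] → torsion [4, 4]

Answer: M ≅ ℤ/4 ⊕ ℤ/4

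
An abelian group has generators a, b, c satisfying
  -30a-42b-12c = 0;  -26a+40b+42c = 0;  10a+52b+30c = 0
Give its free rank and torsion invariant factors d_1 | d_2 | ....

rank_ℚ(R)=3; free=3−3=0
SNF(R) diag = [2, 6, 12] → torsion [2, 6, 12]

Answer: M ≅ ℤ/2 ⊕ ℤ/6 ⊕ ℤ/12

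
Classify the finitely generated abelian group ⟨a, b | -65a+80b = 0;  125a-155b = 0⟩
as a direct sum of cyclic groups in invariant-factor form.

rank_ℚ(R)=2; free=2−2=0
SNF(R) diag = [5, 15] → torsion [5, 15]

Answer: M ≅ ℤ/5 ⊕ ℤ/15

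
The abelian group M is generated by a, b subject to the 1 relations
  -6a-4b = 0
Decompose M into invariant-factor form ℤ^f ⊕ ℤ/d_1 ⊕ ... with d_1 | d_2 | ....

rank_ℚ(R)=1; free=2−1=1
SNF(R) diag = [2] → torsion [2]

Answer: M ≅ ℤ^1 ⊕ ℤ/2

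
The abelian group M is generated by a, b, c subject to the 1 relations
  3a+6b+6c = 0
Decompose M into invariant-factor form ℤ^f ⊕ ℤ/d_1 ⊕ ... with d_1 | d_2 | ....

rank_ℚ(R)=1; free=3−1=2
SNF(R) diag = [3] → torsion [3]

Answer: M ≅ ℤ^2 ⊕ ℤ/3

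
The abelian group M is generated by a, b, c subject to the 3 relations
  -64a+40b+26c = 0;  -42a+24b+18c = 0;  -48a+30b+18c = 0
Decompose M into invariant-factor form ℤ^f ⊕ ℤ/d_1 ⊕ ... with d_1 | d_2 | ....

rank_ℚ(R)=3; free=3−3=0
SNF(R) diag = [2, 6, 18] → torsion [2, 6, 18]

Answer: M ≅ ℤ/2 ⊕ ℤ/6 ⊕ ℤ/18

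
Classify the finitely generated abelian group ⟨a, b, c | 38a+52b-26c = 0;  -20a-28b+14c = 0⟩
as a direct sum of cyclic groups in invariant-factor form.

rank_ℚ(R)=2; free=3−2=1
SNF(R) diag = [2, 6] → torsion [2, 6]

Answer: M ≅ ℤ^1 ⊕ ℤ/2 ⊕ ℤ/6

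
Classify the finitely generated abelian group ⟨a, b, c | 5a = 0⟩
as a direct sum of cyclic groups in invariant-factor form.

Answer: M ≅ ℤ^2 ⊕ ℤ/5

Derivation:
rank_ℚ(R)=1; free=3−1=2
SNF(R) diag = [5] → torsion [5]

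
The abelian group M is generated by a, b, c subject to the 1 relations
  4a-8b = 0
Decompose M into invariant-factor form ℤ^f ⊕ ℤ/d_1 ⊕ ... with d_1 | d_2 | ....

Answer: M ≅ ℤ^2 ⊕ ℤ/4

Derivation:
rank_ℚ(R)=1; free=3−1=2
SNF(R) diag = [4] → torsion [4]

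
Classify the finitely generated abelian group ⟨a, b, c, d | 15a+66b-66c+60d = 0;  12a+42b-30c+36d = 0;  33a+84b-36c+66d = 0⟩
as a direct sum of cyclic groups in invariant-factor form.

Answer: M ≅ ℤ^1 ⊕ ℤ/3 ⊕ ℤ/6 ⊕ ℤ/18

Derivation:
rank_ℚ(R)=3; free=4−3=1
SNF(R) diag = [3, 6, 18] → torsion [3, 6, 18]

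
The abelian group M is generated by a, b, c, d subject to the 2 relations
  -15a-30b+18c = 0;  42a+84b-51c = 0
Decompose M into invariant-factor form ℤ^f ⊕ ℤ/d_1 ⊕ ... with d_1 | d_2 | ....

Answer: M ≅ ℤ^2 ⊕ ℤ/3 ⊕ ℤ/3

Derivation:
rank_ℚ(R)=2; free=4−2=2
SNF(R) diag = [3, 3] → torsion [3, 3]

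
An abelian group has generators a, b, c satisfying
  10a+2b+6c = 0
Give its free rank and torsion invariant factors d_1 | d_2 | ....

rank_ℚ(R)=1; free=3−1=2
SNF(R) diag = [2] → torsion [2]

Answer: M ≅ ℤ^2 ⊕ ℤ/2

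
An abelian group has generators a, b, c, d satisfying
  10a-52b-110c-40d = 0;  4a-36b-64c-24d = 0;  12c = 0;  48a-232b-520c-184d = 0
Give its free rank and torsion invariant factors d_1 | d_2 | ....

Answer: M ≅ ℤ/2 ⊕ ℤ/4 ⊕ ℤ/12 ⊕ ℤ/24

Derivation:
rank_ℚ(R)=4; free=4−4=0
SNF(R) diag = [2, 4, 12, 24] → torsion [2, 4, 12, 24]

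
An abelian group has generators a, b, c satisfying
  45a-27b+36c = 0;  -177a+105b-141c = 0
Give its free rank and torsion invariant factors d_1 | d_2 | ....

Answer: M ≅ ℤ^1 ⊕ ℤ/3 ⊕ ℤ/9

Derivation:
rank_ℚ(R)=2; free=3−2=1
SNF(R) diag = [3, 9] → torsion [3, 9]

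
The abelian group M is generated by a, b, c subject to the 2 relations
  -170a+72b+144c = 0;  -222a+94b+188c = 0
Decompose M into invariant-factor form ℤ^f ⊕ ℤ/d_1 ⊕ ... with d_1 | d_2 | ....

Answer: M ≅ ℤ^1 ⊕ ℤ/2 ⊕ ℤ/2

Derivation:
rank_ℚ(R)=2; free=3−2=1
SNF(R) diag = [2, 2] → torsion [2, 2]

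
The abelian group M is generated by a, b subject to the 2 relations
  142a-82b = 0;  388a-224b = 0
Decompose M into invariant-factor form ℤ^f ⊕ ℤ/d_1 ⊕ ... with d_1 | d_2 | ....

Answer: M ≅ ℤ/2 ⊕ ℤ/4

Derivation:
rank_ℚ(R)=2; free=2−2=0
SNF(R) diag = [2, 4] → torsion [2, 4]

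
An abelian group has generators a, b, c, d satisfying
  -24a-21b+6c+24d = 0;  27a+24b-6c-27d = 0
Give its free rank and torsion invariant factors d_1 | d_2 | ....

Answer: M ≅ ℤ^2 ⊕ ℤ/3 ⊕ ℤ/3

Derivation:
rank_ℚ(R)=2; free=4−2=2
SNF(R) diag = [3, 3] → torsion [3, 3]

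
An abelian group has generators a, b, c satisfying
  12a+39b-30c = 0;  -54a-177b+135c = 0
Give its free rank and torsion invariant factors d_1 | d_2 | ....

rank_ℚ(R)=2; free=3−2=1
SNF(R) diag = [3, 3] → torsion [3, 3]

Answer: M ≅ ℤ^1 ⊕ ℤ/3 ⊕ ℤ/3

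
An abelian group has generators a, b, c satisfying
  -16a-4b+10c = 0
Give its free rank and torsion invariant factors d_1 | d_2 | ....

Answer: M ≅ ℤ^2 ⊕ ℤ/2

Derivation:
rank_ℚ(R)=1; free=3−1=2
SNF(R) diag = [2] → torsion [2]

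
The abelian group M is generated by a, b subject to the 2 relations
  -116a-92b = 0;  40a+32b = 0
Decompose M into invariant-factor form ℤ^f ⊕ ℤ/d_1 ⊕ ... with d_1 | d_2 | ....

rank_ℚ(R)=2; free=2−2=0
SNF(R) diag = [4, 8] → torsion [4, 8]

Answer: M ≅ ℤ/4 ⊕ ℤ/8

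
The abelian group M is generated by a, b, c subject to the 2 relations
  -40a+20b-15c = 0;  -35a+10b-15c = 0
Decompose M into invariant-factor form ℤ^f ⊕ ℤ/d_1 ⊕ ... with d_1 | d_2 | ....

rank_ℚ(R)=2; free=3−2=1
SNF(R) diag = [5, 15] → torsion [5, 15]

Answer: M ≅ ℤ^1 ⊕ ℤ/5 ⊕ ℤ/15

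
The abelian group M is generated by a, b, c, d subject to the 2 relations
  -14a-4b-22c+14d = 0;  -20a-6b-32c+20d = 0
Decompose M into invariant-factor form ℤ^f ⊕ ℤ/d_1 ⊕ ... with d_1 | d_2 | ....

Answer: M ≅ ℤ^2 ⊕ ℤ/2 ⊕ ℤ/2

Derivation:
rank_ℚ(R)=2; free=4−2=2
SNF(R) diag = [2, 2] → torsion [2, 2]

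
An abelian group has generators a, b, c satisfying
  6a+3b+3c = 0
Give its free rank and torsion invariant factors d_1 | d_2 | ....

Answer: M ≅ ℤ^2 ⊕ ℤ/3

Derivation:
rank_ℚ(R)=1; free=3−1=2
SNF(R) diag = [3] → torsion [3]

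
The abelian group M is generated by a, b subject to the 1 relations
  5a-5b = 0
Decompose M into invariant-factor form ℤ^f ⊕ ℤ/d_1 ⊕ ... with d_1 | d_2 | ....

Answer: M ≅ ℤ^1 ⊕ ℤ/5

Derivation:
rank_ℚ(R)=1; free=2−1=1
SNF(R) diag = [5] → torsion [5]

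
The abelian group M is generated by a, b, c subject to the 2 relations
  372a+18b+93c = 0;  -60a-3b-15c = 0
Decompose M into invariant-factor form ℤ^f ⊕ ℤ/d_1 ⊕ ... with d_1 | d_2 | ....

rank_ℚ(R)=2; free=3−2=1
SNF(R) diag = [3, 3] → torsion [3, 3]

Answer: M ≅ ℤ^1 ⊕ ℤ/3 ⊕ ℤ/3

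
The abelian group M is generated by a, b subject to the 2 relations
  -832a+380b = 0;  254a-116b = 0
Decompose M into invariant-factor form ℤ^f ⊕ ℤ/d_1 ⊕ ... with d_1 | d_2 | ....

Answer: M ≅ ℤ/2 ⊕ ℤ/4

Derivation:
rank_ℚ(R)=2; free=2−2=0
SNF(R) diag = [2, 4] → torsion [2, 4]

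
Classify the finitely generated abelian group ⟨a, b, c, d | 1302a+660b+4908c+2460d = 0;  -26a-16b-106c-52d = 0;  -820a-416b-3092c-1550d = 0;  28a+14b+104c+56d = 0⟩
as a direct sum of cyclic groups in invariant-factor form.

rank_ℚ(R)=4; free=4−4=0
SNF(R) diag = [2, 6, 6, 18] → torsion [2, 6, 6, 18]

Answer: M ≅ ℤ/2 ⊕ ℤ/6 ⊕ ℤ/6 ⊕ ℤ/18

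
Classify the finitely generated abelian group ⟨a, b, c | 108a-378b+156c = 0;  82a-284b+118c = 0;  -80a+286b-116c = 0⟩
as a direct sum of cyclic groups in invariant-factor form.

rank_ℚ(R)=3; free=3−3=0
SNF(R) diag = [2, 6, 12] → torsion [2, 6, 12]

Answer: M ≅ ℤ/2 ⊕ ℤ/6 ⊕ ℤ/12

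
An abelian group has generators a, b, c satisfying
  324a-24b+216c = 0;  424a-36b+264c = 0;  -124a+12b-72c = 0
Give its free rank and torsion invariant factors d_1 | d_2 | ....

Answer: M ≅ ℤ/4 ⊕ ℤ/12 ⊕ ℤ/24

Derivation:
rank_ℚ(R)=3; free=3−3=0
SNF(R) diag = [4, 12, 24] → torsion [4, 12, 24]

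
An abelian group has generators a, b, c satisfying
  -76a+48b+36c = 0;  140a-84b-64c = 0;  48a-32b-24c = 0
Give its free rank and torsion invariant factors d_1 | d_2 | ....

rank_ℚ(R)=3; free=3−3=0
SNF(R) diag = [4, 4, 8] → torsion [4, 4, 8]

Answer: M ≅ ℤ/4 ⊕ ℤ/4 ⊕ ℤ/8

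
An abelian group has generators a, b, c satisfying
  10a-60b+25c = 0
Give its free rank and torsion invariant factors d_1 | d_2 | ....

rank_ℚ(R)=1; free=3−1=2
SNF(R) diag = [5] → torsion [5]

Answer: M ≅ ℤ^2 ⊕ ℤ/5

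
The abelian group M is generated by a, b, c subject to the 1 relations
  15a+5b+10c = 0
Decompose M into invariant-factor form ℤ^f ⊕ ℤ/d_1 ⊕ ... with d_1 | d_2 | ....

Answer: M ≅ ℤ^2 ⊕ ℤ/5

Derivation:
rank_ℚ(R)=1; free=3−1=2
SNF(R) diag = [5] → torsion [5]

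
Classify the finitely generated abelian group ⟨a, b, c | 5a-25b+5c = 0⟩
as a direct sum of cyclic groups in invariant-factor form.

rank_ℚ(R)=1; free=3−1=2
SNF(R) diag = [5] → torsion [5]

Answer: M ≅ ℤ^2 ⊕ ℤ/5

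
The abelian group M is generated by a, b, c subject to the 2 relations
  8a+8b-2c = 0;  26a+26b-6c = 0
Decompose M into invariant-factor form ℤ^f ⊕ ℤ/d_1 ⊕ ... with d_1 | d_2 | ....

Answer: M ≅ ℤ^1 ⊕ ℤ/2 ⊕ ℤ/2

Derivation:
rank_ℚ(R)=2; free=3−2=1
SNF(R) diag = [2, 2] → torsion [2, 2]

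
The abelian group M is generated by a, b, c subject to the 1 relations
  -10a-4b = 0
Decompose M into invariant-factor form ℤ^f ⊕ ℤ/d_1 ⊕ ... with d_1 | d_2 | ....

Answer: M ≅ ℤ^2 ⊕ ℤ/2

Derivation:
rank_ℚ(R)=1; free=3−1=2
SNF(R) diag = [2] → torsion [2]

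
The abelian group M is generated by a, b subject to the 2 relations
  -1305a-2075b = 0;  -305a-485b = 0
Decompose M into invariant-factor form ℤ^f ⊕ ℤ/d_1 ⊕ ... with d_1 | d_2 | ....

Answer: M ≅ ℤ/5 ⊕ ℤ/10

Derivation:
rank_ℚ(R)=2; free=2−2=0
SNF(R) diag = [5, 10] → torsion [5, 10]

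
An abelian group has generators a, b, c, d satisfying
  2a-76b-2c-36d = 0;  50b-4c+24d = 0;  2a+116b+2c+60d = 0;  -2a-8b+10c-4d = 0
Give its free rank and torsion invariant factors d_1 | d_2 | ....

rank_ℚ(R)=4; free=4−4=0
SNF(R) diag = [2, 2, 4, 8] → torsion [2, 2, 4, 8]

Answer: M ≅ ℤ/2 ⊕ ℤ/2 ⊕ ℤ/4 ⊕ ℤ/8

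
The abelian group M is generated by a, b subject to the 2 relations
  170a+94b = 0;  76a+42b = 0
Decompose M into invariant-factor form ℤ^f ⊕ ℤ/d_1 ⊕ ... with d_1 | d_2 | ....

rank_ℚ(R)=2; free=2−2=0
SNF(R) diag = [2, 2] → torsion [2, 2]

Answer: M ≅ ℤ/2 ⊕ ℤ/2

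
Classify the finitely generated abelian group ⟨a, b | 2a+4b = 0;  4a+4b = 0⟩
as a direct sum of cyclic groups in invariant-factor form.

Answer: M ≅ ℤ/2 ⊕ ℤ/4

Derivation:
rank_ℚ(R)=2; free=2−2=0
SNF(R) diag = [2, 4] → torsion [2, 4]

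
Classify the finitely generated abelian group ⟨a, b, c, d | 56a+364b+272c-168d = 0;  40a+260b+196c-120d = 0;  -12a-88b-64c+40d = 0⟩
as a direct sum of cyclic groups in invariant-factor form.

rank_ℚ(R)=3; free=4−3=1
SNF(R) diag = [4, 4, 12] → torsion [4, 4, 12]

Answer: M ≅ ℤ^1 ⊕ ℤ/4 ⊕ ℤ/4 ⊕ ℤ/12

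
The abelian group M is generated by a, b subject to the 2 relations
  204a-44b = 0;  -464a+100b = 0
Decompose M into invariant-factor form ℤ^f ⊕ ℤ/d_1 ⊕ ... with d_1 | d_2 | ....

Answer: M ≅ ℤ/4 ⊕ ℤ/4

Derivation:
rank_ℚ(R)=2; free=2−2=0
SNF(R) diag = [4, 4] → torsion [4, 4]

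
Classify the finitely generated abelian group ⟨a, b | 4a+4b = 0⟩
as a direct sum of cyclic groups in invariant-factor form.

rank_ℚ(R)=1; free=2−1=1
SNF(R) diag = [4] → torsion [4]

Answer: M ≅ ℤ^1 ⊕ ℤ/4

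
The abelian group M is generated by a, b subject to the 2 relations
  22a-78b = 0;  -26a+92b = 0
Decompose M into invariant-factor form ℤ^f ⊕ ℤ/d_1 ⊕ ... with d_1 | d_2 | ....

Answer: M ≅ ℤ/2 ⊕ ℤ/2

Derivation:
rank_ℚ(R)=2; free=2−2=0
SNF(R) diag = [2, 2] → torsion [2, 2]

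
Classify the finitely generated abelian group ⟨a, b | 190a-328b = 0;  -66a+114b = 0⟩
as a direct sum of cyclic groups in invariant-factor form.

Answer: M ≅ ℤ/2 ⊕ ℤ/6

Derivation:
rank_ℚ(R)=2; free=2−2=0
SNF(R) diag = [2, 6] → torsion [2, 6]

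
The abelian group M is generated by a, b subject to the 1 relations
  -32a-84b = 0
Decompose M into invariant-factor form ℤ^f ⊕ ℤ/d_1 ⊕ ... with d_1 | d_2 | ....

Answer: M ≅ ℤ^1 ⊕ ℤ/4

Derivation:
rank_ℚ(R)=1; free=2−1=1
SNF(R) diag = [4] → torsion [4]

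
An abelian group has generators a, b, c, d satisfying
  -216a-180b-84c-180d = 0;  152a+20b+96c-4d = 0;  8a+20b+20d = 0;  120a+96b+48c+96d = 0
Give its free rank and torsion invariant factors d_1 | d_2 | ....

Answer: M ≅ ℤ/4 ⊕ ℤ/12 ⊕ ℤ/24 ⊕ ℤ/24

Derivation:
rank_ℚ(R)=4; free=4−4=0
SNF(R) diag = [4, 12, 24, 24] → torsion [4, 12, 24, 24]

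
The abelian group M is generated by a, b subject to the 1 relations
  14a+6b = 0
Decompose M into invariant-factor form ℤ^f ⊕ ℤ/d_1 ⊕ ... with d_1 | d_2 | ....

rank_ℚ(R)=1; free=2−1=1
SNF(R) diag = [2] → torsion [2]

Answer: M ≅ ℤ^1 ⊕ ℤ/2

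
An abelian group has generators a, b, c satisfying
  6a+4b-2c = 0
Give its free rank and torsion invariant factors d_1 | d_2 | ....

Answer: M ≅ ℤ^2 ⊕ ℤ/2

Derivation:
rank_ℚ(R)=1; free=3−1=2
SNF(R) diag = [2] → torsion [2]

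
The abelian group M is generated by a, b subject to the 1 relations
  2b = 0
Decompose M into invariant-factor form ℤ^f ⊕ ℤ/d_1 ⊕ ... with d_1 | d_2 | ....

rank_ℚ(R)=1; free=2−1=1
SNF(R) diag = [2] → torsion [2]

Answer: M ≅ ℤ^1 ⊕ ℤ/2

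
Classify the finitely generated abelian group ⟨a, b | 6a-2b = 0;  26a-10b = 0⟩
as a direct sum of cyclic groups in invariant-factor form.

Answer: M ≅ ℤ/2 ⊕ ℤ/4

Derivation:
rank_ℚ(R)=2; free=2−2=0
SNF(R) diag = [2, 4] → torsion [2, 4]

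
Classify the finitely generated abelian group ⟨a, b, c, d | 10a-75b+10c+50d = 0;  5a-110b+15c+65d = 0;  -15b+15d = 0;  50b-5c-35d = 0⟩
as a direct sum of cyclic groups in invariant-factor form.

rank_ℚ(R)=4; free=4−4=0
SNF(R) diag = [5, 5, 5, 15] → torsion [5, 5, 5, 15]

Answer: M ≅ ℤ/5 ⊕ ℤ/5 ⊕ ℤ/5 ⊕ ℤ/15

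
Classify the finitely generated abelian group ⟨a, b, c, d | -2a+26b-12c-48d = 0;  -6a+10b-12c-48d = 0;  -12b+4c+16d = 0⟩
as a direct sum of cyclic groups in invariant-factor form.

Answer: M ≅ ℤ^1 ⊕ ℤ/2 ⊕ ℤ/4 ⊕ ℤ/4

Derivation:
rank_ℚ(R)=3; free=4−3=1
SNF(R) diag = [2, 4, 4] → torsion [2, 4, 4]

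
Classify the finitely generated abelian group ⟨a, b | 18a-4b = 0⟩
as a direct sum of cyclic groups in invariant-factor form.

rank_ℚ(R)=1; free=2−1=1
SNF(R) diag = [2] → torsion [2]

Answer: M ≅ ℤ^1 ⊕ ℤ/2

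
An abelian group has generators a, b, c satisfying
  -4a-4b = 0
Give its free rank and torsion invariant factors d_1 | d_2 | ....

rank_ℚ(R)=1; free=3−1=2
SNF(R) diag = [4] → torsion [4]

Answer: M ≅ ℤ^2 ⊕ ℤ/4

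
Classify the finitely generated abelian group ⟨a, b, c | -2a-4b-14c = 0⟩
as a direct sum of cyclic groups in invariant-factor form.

rank_ℚ(R)=1; free=3−1=2
SNF(R) diag = [2] → torsion [2]

Answer: M ≅ ℤ^2 ⊕ ℤ/2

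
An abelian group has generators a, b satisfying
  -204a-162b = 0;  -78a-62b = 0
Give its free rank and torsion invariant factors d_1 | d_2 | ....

rank_ℚ(R)=2; free=2−2=0
SNF(R) diag = [2, 6] → torsion [2, 6]

Answer: M ≅ ℤ/2 ⊕ ℤ/6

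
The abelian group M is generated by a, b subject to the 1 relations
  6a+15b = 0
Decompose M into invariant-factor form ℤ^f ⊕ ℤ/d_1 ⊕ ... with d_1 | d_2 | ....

rank_ℚ(R)=1; free=2−1=1
SNF(R) diag = [3] → torsion [3]

Answer: M ≅ ℤ^1 ⊕ ℤ/3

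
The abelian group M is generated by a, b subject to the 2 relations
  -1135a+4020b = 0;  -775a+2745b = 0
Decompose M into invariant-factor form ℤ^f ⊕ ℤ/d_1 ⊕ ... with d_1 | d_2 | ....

rank_ℚ(R)=2; free=2−2=0
SNF(R) diag = [5, 15] → torsion [5, 15]

Answer: M ≅ ℤ/5 ⊕ ℤ/15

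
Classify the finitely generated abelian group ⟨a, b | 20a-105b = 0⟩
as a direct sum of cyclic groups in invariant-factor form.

Answer: M ≅ ℤ^1 ⊕ ℤ/5

Derivation:
rank_ℚ(R)=1; free=2−1=1
SNF(R) diag = [5] → torsion [5]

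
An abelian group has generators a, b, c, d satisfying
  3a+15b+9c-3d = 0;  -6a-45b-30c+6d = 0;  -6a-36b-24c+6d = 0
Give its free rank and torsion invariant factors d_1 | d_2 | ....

Answer: M ≅ ℤ^1 ⊕ ℤ/3 ⊕ ℤ/3 ⊕ ℤ/6

Derivation:
rank_ℚ(R)=3; free=4−3=1
SNF(R) diag = [3, 3, 6] → torsion [3, 3, 6]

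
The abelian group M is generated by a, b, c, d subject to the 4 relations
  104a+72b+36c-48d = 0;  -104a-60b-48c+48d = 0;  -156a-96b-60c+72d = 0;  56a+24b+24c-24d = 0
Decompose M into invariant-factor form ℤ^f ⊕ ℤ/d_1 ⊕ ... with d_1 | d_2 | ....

Answer: M ≅ ℤ/4 ⊕ ℤ/12 ⊕ ℤ/12 ⊕ ℤ/24

Derivation:
rank_ℚ(R)=4; free=4−4=0
SNF(R) diag = [4, 12, 12, 24] → torsion [4, 12, 12, 24]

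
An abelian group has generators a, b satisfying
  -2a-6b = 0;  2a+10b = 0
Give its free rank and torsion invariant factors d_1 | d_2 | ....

rank_ℚ(R)=2; free=2−2=0
SNF(R) diag = [2, 4] → torsion [2, 4]

Answer: M ≅ ℤ/2 ⊕ ℤ/4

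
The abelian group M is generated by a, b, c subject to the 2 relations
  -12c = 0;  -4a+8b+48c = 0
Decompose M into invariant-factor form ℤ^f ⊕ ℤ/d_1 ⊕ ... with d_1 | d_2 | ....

Answer: M ≅ ℤ^1 ⊕ ℤ/4 ⊕ ℤ/12

Derivation:
rank_ℚ(R)=2; free=3−2=1
SNF(R) diag = [4, 12] → torsion [4, 12]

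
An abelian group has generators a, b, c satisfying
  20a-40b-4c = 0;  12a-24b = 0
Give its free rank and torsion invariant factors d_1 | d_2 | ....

Answer: M ≅ ℤ^1 ⊕ ℤ/4 ⊕ ℤ/12

Derivation:
rank_ℚ(R)=2; free=3−2=1
SNF(R) diag = [4, 12] → torsion [4, 12]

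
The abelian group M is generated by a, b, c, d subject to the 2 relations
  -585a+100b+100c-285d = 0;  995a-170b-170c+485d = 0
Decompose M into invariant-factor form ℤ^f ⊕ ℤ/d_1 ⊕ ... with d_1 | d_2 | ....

Answer: M ≅ ℤ^2 ⊕ ℤ/5 ⊕ ℤ/10

Derivation:
rank_ℚ(R)=2; free=4−2=2
SNF(R) diag = [5, 10] → torsion [5, 10]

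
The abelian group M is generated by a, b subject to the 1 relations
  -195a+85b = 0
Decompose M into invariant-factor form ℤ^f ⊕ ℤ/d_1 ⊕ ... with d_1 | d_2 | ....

Answer: M ≅ ℤ^1 ⊕ ℤ/5

Derivation:
rank_ℚ(R)=1; free=2−1=1
SNF(R) diag = [5] → torsion [5]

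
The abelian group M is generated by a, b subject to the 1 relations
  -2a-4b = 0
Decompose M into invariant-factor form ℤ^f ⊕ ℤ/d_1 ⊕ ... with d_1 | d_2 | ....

rank_ℚ(R)=1; free=2−1=1
SNF(R) diag = [2] → torsion [2]

Answer: M ≅ ℤ^1 ⊕ ℤ/2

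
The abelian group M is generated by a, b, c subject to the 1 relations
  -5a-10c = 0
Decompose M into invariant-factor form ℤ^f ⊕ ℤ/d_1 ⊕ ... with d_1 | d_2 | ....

Answer: M ≅ ℤ^2 ⊕ ℤ/5

Derivation:
rank_ℚ(R)=1; free=3−1=2
SNF(R) diag = [5] → torsion [5]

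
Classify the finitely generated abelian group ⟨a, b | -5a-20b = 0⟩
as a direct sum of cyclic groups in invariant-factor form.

rank_ℚ(R)=1; free=2−1=1
SNF(R) diag = [5] → torsion [5]

Answer: M ≅ ℤ^1 ⊕ ℤ/5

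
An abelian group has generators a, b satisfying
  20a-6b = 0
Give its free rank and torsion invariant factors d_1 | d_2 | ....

Answer: M ≅ ℤ^1 ⊕ ℤ/2

Derivation:
rank_ℚ(R)=1; free=2−1=1
SNF(R) diag = [2] → torsion [2]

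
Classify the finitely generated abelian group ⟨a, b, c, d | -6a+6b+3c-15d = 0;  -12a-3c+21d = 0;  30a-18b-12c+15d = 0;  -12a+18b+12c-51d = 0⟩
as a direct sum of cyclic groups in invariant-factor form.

Answer: M ≅ ℤ/3 ⊕ ℤ/3 ⊕ ℤ/6 ⊕ ℤ/18

Derivation:
rank_ℚ(R)=4; free=4−4=0
SNF(R) diag = [3, 3, 6, 18] → torsion [3, 3, 6, 18]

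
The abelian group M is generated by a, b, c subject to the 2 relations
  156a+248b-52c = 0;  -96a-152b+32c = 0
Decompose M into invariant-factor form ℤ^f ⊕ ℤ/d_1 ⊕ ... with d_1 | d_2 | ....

rank_ℚ(R)=2; free=3−2=1
SNF(R) diag = [4, 8] → torsion [4, 8]

Answer: M ≅ ℤ^1 ⊕ ℤ/4 ⊕ ℤ/8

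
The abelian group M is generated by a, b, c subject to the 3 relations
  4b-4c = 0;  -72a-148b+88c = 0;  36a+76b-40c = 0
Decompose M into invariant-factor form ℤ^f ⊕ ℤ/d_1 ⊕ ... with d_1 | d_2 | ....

rank_ℚ(R)=3; free=3−3=0
SNF(R) diag = [4, 12, 36] → torsion [4, 12, 36]

Answer: M ≅ ℤ/4 ⊕ ℤ/12 ⊕ ℤ/36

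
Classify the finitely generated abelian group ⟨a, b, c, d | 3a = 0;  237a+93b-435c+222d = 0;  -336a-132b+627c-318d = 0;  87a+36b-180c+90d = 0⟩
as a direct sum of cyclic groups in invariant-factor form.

rank_ℚ(R)=4; free=4−4=0
SNF(R) diag = [3, 3, 9, 18] → torsion [3, 3, 9, 18]

Answer: M ≅ ℤ/3 ⊕ ℤ/3 ⊕ ℤ/9 ⊕ ℤ/18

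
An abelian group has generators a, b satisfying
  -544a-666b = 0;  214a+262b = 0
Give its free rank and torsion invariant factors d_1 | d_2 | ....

rank_ℚ(R)=2; free=2−2=0
SNF(R) diag = [2, 2] → torsion [2, 2]

Answer: M ≅ ℤ/2 ⊕ ℤ/2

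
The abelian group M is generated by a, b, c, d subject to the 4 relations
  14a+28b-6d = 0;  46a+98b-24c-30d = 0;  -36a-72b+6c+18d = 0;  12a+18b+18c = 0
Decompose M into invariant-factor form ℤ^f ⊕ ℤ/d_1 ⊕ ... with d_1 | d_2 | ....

Answer: M ≅ ℤ/2 ⊕ ℤ/6 ⊕ ℤ/6 ⊕ ℤ/18

Derivation:
rank_ℚ(R)=4; free=4−4=0
SNF(R) diag = [2, 6, 6, 18] → torsion [2, 6, 6, 18]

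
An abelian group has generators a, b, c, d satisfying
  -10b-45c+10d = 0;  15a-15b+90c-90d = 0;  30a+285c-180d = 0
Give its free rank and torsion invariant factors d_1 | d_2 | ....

Answer: M ≅ ℤ^1 ⊕ ℤ/5 ⊕ ℤ/15 ⊕ ℤ/30

Derivation:
rank_ℚ(R)=3; free=4−3=1
SNF(R) diag = [5, 15, 30] → torsion [5, 15, 30]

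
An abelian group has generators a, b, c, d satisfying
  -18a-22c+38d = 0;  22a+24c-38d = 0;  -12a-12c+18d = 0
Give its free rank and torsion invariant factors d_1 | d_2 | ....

rank_ℚ(R)=3; free=4−3=1
SNF(R) diag = [2, 2, 6] → torsion [2, 2, 6]

Answer: M ≅ ℤ^1 ⊕ ℤ/2 ⊕ ℤ/2 ⊕ ℤ/6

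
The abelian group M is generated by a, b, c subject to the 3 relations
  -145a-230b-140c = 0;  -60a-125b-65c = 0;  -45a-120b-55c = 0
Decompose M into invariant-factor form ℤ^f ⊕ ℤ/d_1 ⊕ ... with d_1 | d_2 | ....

rank_ℚ(R)=3; free=3−3=0
SNF(R) diag = [5, 5, 5] → torsion [5, 5, 5]

Answer: M ≅ ℤ/5 ⊕ ℤ/5 ⊕ ℤ/5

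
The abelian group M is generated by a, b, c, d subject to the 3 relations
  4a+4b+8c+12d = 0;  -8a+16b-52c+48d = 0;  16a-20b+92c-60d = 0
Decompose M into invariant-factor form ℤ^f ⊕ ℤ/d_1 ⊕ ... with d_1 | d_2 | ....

rank_ℚ(R)=3; free=4−3=1
SNF(R) diag = [4, 12, 12] → torsion [4, 12, 12]

Answer: M ≅ ℤ^1 ⊕ ℤ/4 ⊕ ℤ/12 ⊕ ℤ/12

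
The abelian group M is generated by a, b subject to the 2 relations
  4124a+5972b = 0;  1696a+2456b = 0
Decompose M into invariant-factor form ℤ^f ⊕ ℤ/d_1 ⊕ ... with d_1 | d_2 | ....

Answer: M ≅ ℤ/4 ⊕ ℤ/8

Derivation:
rank_ℚ(R)=2; free=2−2=0
SNF(R) diag = [4, 8] → torsion [4, 8]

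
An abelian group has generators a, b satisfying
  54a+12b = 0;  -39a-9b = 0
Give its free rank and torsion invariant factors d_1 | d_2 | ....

Answer: M ≅ ℤ/3 ⊕ ℤ/6

Derivation:
rank_ℚ(R)=2; free=2−2=0
SNF(R) diag = [3, 6] → torsion [3, 6]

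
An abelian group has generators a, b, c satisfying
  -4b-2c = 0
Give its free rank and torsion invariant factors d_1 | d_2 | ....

Answer: M ≅ ℤ^2 ⊕ ℤ/2

Derivation:
rank_ℚ(R)=1; free=3−1=2
SNF(R) diag = [2] → torsion [2]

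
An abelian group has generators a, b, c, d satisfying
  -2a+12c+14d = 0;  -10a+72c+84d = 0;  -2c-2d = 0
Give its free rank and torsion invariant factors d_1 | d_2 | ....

Answer: M ≅ ℤ^1 ⊕ ℤ/2 ⊕ ℤ/2 ⊕ ℤ/2

Derivation:
rank_ℚ(R)=3; free=4−3=1
SNF(R) diag = [2, 2, 2] → torsion [2, 2, 2]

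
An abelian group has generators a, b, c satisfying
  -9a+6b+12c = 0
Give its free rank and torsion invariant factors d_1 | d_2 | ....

Answer: M ≅ ℤ^2 ⊕ ℤ/3

Derivation:
rank_ℚ(R)=1; free=3−1=2
SNF(R) diag = [3] → torsion [3]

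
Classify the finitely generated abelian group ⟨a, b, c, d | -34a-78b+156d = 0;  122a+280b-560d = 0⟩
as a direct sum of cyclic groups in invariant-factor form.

rank_ℚ(R)=2; free=4−2=2
SNF(R) diag = [2, 2] → torsion [2, 2]

Answer: M ≅ ℤ^2 ⊕ ℤ/2 ⊕ ℤ/2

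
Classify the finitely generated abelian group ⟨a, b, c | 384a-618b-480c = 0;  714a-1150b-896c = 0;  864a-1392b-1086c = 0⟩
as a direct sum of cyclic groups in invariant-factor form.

rank_ℚ(R)=3; free=3−3=0
SNF(R) diag = [2, 6, 6] → torsion [2, 6, 6]

Answer: M ≅ ℤ/2 ⊕ ℤ/6 ⊕ ℤ/6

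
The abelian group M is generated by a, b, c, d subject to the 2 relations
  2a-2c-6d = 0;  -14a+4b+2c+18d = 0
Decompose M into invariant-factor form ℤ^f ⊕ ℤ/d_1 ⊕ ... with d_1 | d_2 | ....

Answer: M ≅ ℤ^2 ⊕ ℤ/2 ⊕ ℤ/4

Derivation:
rank_ℚ(R)=2; free=4−2=2
SNF(R) diag = [2, 4] → torsion [2, 4]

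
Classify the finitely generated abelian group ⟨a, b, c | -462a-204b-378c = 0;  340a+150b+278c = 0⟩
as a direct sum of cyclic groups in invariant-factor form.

Answer: M ≅ ℤ^1 ⊕ ℤ/2 ⊕ ℤ/6

Derivation:
rank_ℚ(R)=2; free=3−2=1
SNF(R) diag = [2, 6] → torsion [2, 6]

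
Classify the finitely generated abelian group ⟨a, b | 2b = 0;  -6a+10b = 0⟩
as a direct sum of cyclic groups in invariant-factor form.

Answer: M ≅ ℤ/2 ⊕ ℤ/6

Derivation:
rank_ℚ(R)=2; free=2−2=0
SNF(R) diag = [2, 6] → torsion [2, 6]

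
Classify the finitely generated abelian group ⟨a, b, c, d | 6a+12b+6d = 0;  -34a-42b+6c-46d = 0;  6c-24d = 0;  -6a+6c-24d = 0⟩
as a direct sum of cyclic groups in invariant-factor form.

rank_ℚ(R)=4; free=4−4=0
SNF(R) diag = [2, 6, 6, 6] → torsion [2, 6, 6, 6]

Answer: M ≅ ℤ/2 ⊕ ℤ/6 ⊕ ℤ/6 ⊕ ℤ/6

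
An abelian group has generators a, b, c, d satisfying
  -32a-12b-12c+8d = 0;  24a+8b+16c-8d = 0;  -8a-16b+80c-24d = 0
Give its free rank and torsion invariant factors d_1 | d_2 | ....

Answer: M ≅ ℤ^1 ⊕ ℤ/4 ⊕ ℤ/8 ⊕ ℤ/8

Derivation:
rank_ℚ(R)=3; free=4−3=1
SNF(R) diag = [4, 8, 8] → torsion [4, 8, 8]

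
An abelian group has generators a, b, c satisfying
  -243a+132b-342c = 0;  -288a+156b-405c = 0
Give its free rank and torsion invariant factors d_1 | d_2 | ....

rank_ℚ(R)=2; free=3−2=1
SNF(R) diag = [3, 9] → torsion [3, 9]

Answer: M ≅ ℤ^1 ⊕ ℤ/3 ⊕ ℤ/9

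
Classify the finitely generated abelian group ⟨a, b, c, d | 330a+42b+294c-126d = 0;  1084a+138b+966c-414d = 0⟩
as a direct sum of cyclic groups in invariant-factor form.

rank_ℚ(R)=2; free=4−2=2
SNF(R) diag = [2, 6] → torsion [2, 6]

Answer: M ≅ ℤ^2 ⊕ ℤ/2 ⊕ ℤ/6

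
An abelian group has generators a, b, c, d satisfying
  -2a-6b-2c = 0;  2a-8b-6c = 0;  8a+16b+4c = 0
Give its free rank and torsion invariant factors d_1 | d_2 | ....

Answer: M ≅ ℤ^1 ⊕ ℤ/2 ⊕ ℤ/2 ⊕ ℤ/4

Derivation:
rank_ℚ(R)=3; free=4−3=1
SNF(R) diag = [2, 2, 4] → torsion [2, 2, 4]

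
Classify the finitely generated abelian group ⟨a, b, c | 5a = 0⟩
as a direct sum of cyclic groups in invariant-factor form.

Answer: M ≅ ℤ^2 ⊕ ℤ/5

Derivation:
rank_ℚ(R)=1; free=3−1=2
SNF(R) diag = [5] → torsion [5]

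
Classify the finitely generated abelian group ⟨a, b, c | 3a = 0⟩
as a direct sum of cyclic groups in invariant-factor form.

rank_ℚ(R)=1; free=3−1=2
SNF(R) diag = [3] → torsion [3]

Answer: M ≅ ℤ^2 ⊕ ℤ/3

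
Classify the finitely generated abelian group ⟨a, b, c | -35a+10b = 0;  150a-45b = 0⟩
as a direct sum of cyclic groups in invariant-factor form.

rank_ℚ(R)=2; free=3−2=1
SNF(R) diag = [5, 15] → torsion [5, 15]

Answer: M ≅ ℤ^1 ⊕ ℤ/5 ⊕ ℤ/15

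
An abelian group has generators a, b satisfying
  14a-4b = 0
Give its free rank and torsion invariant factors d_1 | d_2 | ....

Answer: M ≅ ℤ^1 ⊕ ℤ/2

Derivation:
rank_ℚ(R)=1; free=2−1=1
SNF(R) diag = [2] → torsion [2]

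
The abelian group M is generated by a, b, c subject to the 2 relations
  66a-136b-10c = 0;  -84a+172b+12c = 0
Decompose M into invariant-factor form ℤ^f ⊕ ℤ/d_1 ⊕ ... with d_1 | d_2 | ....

Answer: M ≅ ℤ^1 ⊕ ℤ/2 ⊕ ℤ/4

Derivation:
rank_ℚ(R)=2; free=3−2=1
SNF(R) diag = [2, 4] → torsion [2, 4]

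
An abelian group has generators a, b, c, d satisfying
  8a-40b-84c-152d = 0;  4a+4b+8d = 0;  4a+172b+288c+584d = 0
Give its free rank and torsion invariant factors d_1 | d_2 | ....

Answer: M ≅ ℤ^1 ⊕ ℤ/4 ⊕ ℤ/12 ⊕ ℤ/24

Derivation:
rank_ℚ(R)=3; free=4−3=1
SNF(R) diag = [4, 12, 24] → torsion [4, 12, 24]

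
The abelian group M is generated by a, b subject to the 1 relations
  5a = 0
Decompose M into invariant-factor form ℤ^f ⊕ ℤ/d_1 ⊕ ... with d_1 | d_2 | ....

Answer: M ≅ ℤ^1 ⊕ ℤ/5

Derivation:
rank_ℚ(R)=1; free=2−1=1
SNF(R) diag = [5] → torsion [5]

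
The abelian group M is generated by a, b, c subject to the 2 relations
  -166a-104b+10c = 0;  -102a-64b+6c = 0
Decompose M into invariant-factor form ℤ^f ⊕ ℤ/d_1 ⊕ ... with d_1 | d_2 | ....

Answer: M ≅ ℤ^1 ⊕ ℤ/2 ⊕ ℤ/4

Derivation:
rank_ℚ(R)=2; free=3−2=1
SNF(R) diag = [2, 4] → torsion [2, 4]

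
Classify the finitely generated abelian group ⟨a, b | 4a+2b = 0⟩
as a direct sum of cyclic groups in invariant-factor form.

Answer: M ≅ ℤ^1 ⊕ ℤ/2

Derivation:
rank_ℚ(R)=1; free=2−1=1
SNF(R) diag = [2] → torsion [2]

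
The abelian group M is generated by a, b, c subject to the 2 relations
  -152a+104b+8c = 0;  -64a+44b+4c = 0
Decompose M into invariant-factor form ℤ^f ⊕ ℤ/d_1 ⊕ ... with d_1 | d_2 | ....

Answer: M ≅ ℤ^1 ⊕ ℤ/4 ⊕ ℤ/8

Derivation:
rank_ℚ(R)=2; free=3−2=1
SNF(R) diag = [4, 8] → torsion [4, 8]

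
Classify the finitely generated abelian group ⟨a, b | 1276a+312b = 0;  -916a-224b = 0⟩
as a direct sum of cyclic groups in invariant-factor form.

Answer: M ≅ ℤ/4 ⊕ ℤ/8

Derivation:
rank_ℚ(R)=2; free=2−2=0
SNF(R) diag = [4, 8] → torsion [4, 8]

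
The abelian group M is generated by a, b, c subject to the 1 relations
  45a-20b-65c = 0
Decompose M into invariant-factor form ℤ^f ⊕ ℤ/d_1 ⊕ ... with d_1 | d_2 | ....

Answer: M ≅ ℤ^2 ⊕ ℤ/5

Derivation:
rank_ℚ(R)=1; free=3−1=2
SNF(R) diag = [5] → torsion [5]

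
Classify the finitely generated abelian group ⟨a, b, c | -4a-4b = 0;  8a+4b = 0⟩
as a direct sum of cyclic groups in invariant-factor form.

Answer: M ≅ ℤ^1 ⊕ ℤ/4 ⊕ ℤ/4

Derivation:
rank_ℚ(R)=2; free=3−2=1
SNF(R) diag = [4, 4] → torsion [4, 4]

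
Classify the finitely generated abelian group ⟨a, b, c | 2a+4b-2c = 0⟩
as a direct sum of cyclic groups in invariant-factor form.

Answer: M ≅ ℤ^2 ⊕ ℤ/2

Derivation:
rank_ℚ(R)=1; free=3−1=2
SNF(R) diag = [2] → torsion [2]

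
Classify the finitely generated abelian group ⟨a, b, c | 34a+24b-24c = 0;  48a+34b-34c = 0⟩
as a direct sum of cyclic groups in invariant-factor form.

rank_ℚ(R)=2; free=3−2=1
SNF(R) diag = [2, 2] → torsion [2, 2]

Answer: M ≅ ℤ^1 ⊕ ℤ/2 ⊕ ℤ/2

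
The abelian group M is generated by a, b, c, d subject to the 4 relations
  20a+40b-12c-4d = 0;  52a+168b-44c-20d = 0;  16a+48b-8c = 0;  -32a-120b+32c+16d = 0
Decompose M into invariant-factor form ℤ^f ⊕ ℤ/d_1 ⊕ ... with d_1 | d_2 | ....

rank_ℚ(R)=4; free=4−4=0
SNF(R) diag = [4, 8, 8, 16] → torsion [4, 8, 8, 16]

Answer: M ≅ ℤ/4 ⊕ ℤ/8 ⊕ ℤ/8 ⊕ ℤ/16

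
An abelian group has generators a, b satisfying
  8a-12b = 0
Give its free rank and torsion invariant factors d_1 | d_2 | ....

rank_ℚ(R)=1; free=2−1=1
SNF(R) diag = [4] → torsion [4]

Answer: M ≅ ℤ^1 ⊕ ℤ/4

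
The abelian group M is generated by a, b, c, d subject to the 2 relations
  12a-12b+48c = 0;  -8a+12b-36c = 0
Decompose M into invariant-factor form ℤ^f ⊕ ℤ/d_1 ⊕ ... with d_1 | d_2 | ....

Answer: M ≅ ℤ^2 ⊕ ℤ/4 ⊕ ℤ/12

Derivation:
rank_ℚ(R)=2; free=4−2=2
SNF(R) diag = [4, 12] → torsion [4, 12]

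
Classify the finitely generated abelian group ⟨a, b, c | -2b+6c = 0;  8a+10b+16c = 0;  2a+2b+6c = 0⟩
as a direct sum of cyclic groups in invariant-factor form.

rank_ℚ(R)=3; free=3−3=0
SNF(R) diag = [2, 2, 2] → torsion [2, 2, 2]

Answer: M ≅ ℤ/2 ⊕ ℤ/2 ⊕ ℤ/2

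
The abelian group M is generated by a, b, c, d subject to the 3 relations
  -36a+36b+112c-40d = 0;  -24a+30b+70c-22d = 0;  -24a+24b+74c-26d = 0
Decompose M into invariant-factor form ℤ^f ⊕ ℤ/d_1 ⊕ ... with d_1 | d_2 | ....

rank_ℚ(R)=3; free=4−3=1
SNF(R) diag = [2, 6, 12] → torsion [2, 6, 12]

Answer: M ≅ ℤ^1 ⊕ ℤ/2 ⊕ ℤ/6 ⊕ ℤ/12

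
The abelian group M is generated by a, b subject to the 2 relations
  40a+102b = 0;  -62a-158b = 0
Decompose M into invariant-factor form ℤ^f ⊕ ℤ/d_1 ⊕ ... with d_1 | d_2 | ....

rank_ℚ(R)=2; free=2−2=0
SNF(R) diag = [2, 2] → torsion [2, 2]

Answer: M ≅ ℤ/2 ⊕ ℤ/2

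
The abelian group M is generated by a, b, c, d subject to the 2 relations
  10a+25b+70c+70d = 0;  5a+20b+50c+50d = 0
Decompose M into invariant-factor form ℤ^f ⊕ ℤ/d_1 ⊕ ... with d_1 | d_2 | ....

Answer: M ≅ ℤ^2 ⊕ ℤ/5 ⊕ ℤ/15

Derivation:
rank_ℚ(R)=2; free=4−2=2
SNF(R) diag = [5, 15] → torsion [5, 15]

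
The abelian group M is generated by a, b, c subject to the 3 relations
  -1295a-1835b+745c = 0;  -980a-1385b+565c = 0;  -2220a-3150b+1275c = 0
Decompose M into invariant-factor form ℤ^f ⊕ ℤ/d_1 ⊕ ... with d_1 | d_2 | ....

rank_ℚ(R)=3; free=3−3=0
SNF(R) diag = [5, 15, 45] → torsion [5, 15, 45]

Answer: M ≅ ℤ/5 ⊕ ℤ/15 ⊕ ℤ/45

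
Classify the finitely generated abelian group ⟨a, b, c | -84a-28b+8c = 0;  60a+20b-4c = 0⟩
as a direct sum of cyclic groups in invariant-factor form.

rank_ℚ(R)=2; free=3−2=1
SNF(R) diag = [4, 12] → torsion [4, 12]

Answer: M ≅ ℤ^1 ⊕ ℤ/4 ⊕ ℤ/12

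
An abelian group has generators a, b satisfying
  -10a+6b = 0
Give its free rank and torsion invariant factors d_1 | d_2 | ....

rank_ℚ(R)=1; free=2−1=1
SNF(R) diag = [2] → torsion [2]

Answer: M ≅ ℤ^1 ⊕ ℤ/2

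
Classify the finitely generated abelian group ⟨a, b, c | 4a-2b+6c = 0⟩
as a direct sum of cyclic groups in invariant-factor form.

Answer: M ≅ ℤ^2 ⊕ ℤ/2

Derivation:
rank_ℚ(R)=1; free=3−1=2
SNF(R) diag = [2] → torsion [2]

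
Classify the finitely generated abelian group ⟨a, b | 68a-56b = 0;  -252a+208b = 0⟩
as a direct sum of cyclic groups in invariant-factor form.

rank_ℚ(R)=2; free=2−2=0
SNF(R) diag = [4, 8] → torsion [4, 8]

Answer: M ≅ ℤ/4 ⊕ ℤ/8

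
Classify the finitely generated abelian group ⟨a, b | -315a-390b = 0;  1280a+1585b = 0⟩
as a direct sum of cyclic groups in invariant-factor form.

Answer: M ≅ ℤ/5 ⊕ ℤ/15

Derivation:
rank_ℚ(R)=2; free=2−2=0
SNF(R) diag = [5, 15] → torsion [5, 15]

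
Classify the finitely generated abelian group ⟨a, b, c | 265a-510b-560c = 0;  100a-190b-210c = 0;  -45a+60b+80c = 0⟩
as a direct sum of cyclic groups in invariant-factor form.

Answer: M ≅ ℤ/5 ⊕ ℤ/10 ⊕ ℤ/10

Derivation:
rank_ℚ(R)=3; free=3−3=0
SNF(R) diag = [5, 10, 10] → torsion [5, 10, 10]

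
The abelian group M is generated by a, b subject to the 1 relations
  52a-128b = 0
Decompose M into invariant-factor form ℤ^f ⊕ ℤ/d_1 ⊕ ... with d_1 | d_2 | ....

rank_ℚ(R)=1; free=2−1=1
SNF(R) diag = [4] → torsion [4]

Answer: M ≅ ℤ^1 ⊕ ℤ/4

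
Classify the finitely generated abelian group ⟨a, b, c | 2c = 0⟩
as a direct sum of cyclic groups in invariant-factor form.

Answer: M ≅ ℤ^2 ⊕ ℤ/2

Derivation:
rank_ℚ(R)=1; free=3−1=2
SNF(R) diag = [2] → torsion [2]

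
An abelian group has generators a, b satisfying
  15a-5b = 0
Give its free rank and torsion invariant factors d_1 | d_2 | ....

rank_ℚ(R)=1; free=2−1=1
SNF(R) diag = [5] → torsion [5]

Answer: M ≅ ℤ^1 ⊕ ℤ/5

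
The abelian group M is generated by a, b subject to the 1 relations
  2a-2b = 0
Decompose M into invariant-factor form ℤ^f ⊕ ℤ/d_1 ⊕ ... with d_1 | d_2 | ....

rank_ℚ(R)=1; free=2−1=1
SNF(R) diag = [2] → torsion [2]

Answer: M ≅ ℤ^1 ⊕ ℤ/2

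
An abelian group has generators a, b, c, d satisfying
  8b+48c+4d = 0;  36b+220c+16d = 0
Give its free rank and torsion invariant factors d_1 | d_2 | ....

Answer: M ≅ ℤ^2 ⊕ ℤ/4 ⊕ ℤ/4

Derivation:
rank_ℚ(R)=2; free=4−2=2
SNF(R) diag = [4, 4] → torsion [4, 4]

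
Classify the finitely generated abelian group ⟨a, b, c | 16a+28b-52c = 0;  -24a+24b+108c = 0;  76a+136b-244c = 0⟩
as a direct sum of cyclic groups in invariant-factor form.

Answer: M ≅ ℤ/4 ⊕ ℤ/12 ⊕ ℤ/36

Derivation:
rank_ℚ(R)=3; free=3−3=0
SNF(R) diag = [4, 12, 36] → torsion [4, 12, 36]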